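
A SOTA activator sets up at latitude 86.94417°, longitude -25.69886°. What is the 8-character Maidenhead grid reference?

HR76dw66

Offset from 180°W / 90°S: lon 154.30114°, lat 176.94417°.
Field (20°×10°, letters A–R): lon ⌊154.30114/20⌋ = 7 → H; lat ⌊176.94417/10⌋ = 17 → R.
Square (2°×1°, digits 0–9): lon ⌊14.30114/2⌋ = 7; lat ⌊6.94417/1⌋ = 6.
Subsquare (5′×2.5′, letters a–x): lon ⌊0.30114/0.0833333⌋ = 3 → d; lat ⌊0.94417/0.0416667⌋ = 22 → w.
Extended square (30″×15″, digits 0–9): lon ⌊0.05114/0.00833333⌋ = 6; lat ⌊0.02750/0.00416667⌋ = 6.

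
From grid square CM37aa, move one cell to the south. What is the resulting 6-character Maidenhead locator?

CM36ax

Latitude subsquare a = 0; −1 → -1, wraps to 23 = x, carry into square.
Latitude square 7; −1 → 6.
The longitude characters are unchanged.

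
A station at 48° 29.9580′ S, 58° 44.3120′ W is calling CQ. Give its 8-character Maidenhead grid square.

GE01pm10

Shift to the Maidenhead origin (180°W, 90°S): lon 121.26147, lat 41.50070.
Field: lon ⌊121.26147/20⌋ = 6 → G; lat ⌊41.50070/10⌋ = 4 → E.
Square: lon ⌊1.26147/2⌋ = 0; lat ⌊1.50070/1⌋ = 1.
Subsquare: lon ⌊1.26147/0.0833333⌋ = 15 → p; lat ⌊0.50070/0.0416667⌋ = 12 → m.
Extended square: lon ⌊0.01147/0.00833333⌋ = 1; lat ⌊0.00070/0.00416667⌋ = 0.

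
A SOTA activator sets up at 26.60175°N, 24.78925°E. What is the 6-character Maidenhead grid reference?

KL26jo

Offset from 180°W / 90°S: lon 204.7893°, lat 116.6017°.
Field: 204.7893/20 → 10 → K, 116.6017/10 → 11 → L; chars KL.
Square: 4.7893/2 → 2, 6.6017/1 → 6; chars 26.
Subsquare: 0.7893/0.0833333 → 9 → j, 0.6017/0.0416667 → 14 → o; chars jo.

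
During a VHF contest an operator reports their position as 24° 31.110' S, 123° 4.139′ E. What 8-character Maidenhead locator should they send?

PG15ml85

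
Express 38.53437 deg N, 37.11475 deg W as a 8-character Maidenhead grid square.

HM18km68

Add 180° to longitude and 90° to latitude: 142.88525, 128.53437.
Field: 142.88525/20 → 7 → H, 128.53437/10 → 12 → M; chars HM.
Square: 2.88525/2 → 1, 8.53437/1 → 8; chars 18.
Subsquare: 0.88525/0.0833333 → 10 → k, 0.53437/0.0416667 → 12 → m; chars km.
Extended square: 0.05192/0.00833333 → 6, 0.03437/0.00416667 → 8; chars 68.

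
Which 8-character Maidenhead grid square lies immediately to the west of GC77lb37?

Longitude extended square 3; −1 → 2.
The latitude characters are unchanged.

GC77lb27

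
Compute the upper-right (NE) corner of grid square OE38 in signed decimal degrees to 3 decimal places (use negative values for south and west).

-41.000, 108.000

Field O=14, E=4: +14·20° lon, +4·10° lat → SW at lon 100°, lat -50°.
Square 3, 8: +3·2° lon, +8·1° lat → SW at lon 106°, lat -42°.
Cell spans 2° lon × 1° lat. NE corner is SW corner plus one full cell.
latitude -41.000, longitude 108.000.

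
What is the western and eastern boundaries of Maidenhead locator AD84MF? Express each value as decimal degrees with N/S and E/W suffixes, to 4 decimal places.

Field A=0, D=3: +0·20° lon, +3·10° lat → SW at lon -180°, lat -60°.
Square 8, 4: +8·2° lon, +4·1° lat → SW at lon -164°, lat -56°.
Subsquare m=12, f=5: +12·0.0833333° lon, +5·0.0416667° lat → SW at lon -163°, lat -55.7917°.
Cell spans 0.0833333° lon × 0.0416667° lat.
west 163.0000° W, east 162.9167° W.

163.0000° W, 162.9167° W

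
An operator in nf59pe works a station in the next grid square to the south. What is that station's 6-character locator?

Latitude subsquare e = 4; −1 → 3 = d.
The longitude characters are unchanged.

NF59pd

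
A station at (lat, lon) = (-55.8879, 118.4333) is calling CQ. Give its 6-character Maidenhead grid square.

Offset from 180°W / 90°S: lon 298.4333°, lat 34.1121°.
Field (20°×10°, letters A–R): lon ⌊298.4333/20⌋ = 14 → O; lat ⌊34.1121/10⌋ = 3 → D.
Square (2°×1°, digits 0–9): lon ⌊18.4333/2⌋ = 9; lat ⌊4.1121/1⌋ = 4.
Subsquare (5′×2.5′, letters a–x): lon ⌊0.4333/0.0833333⌋ = 5 → f; lat ⌊0.1121/0.0416667⌋ = 2 → c.

OD94fc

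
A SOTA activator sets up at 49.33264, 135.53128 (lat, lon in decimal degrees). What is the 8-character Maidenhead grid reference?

PN79sh39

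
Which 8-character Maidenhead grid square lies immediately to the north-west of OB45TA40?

OB45ta31

Longitude extended square 4; −1 → 3.
Latitude extended square 0; +1 → 1.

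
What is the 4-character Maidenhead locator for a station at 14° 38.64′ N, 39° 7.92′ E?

KK94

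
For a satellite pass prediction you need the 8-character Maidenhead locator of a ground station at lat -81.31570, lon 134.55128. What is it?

PA78gq64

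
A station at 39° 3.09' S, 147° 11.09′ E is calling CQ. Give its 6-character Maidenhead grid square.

Shift to the Maidenhead origin (180°W, 90°S): lon 327.1848, lat 50.9485.
Field: 327.1848/20 → 16 → Q, 50.9485/10 → 5 → F; chars QF.
Square: 7.1848/2 → 3, 0.9485/1 → 0; chars 30.
Subsquare: 1.1848/0.0833333 → 14 → o, 0.9485/0.0416667 → 22 → w; chars ow.

QF30ow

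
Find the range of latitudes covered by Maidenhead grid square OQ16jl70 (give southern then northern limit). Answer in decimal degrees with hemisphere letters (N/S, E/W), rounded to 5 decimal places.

Field O=14, Q=16: +14·20° lon, +16·10° lat → SW at lon 100°, lat 70°.
Square 1, 6: +1·2° lon, +6·1° lat → SW at lon 102°, lat 76°.
Subsquare j=9, l=11: +9·0.0833333° lon, +11·0.0416667° lat → SW at lon 102.75°, lat 76.4583°.
Extended square 7, 0: +7·0.00833333° lon, +0·0.00416667° lat → SW at lon 102.808°, lat 76.4583°.
Cell spans 0.00833333° lon × 0.00416667° lat.
south 76.45833° N, north 76.46250° N.

76.45833° N, 76.46250° N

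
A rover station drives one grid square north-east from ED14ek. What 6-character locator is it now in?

Longitude subsquare e = 4; +1 → 5 = f.
Latitude subsquare k = 10; +1 → 11 = l.

ED14fl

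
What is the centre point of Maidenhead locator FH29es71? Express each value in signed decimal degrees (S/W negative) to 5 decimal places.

-10.24375, -75.60417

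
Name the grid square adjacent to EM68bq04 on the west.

EM68aq94

Longitude extended square 0; −1 → -1, wraps to 9, carry into subsquare.
Longitude subsquare b = 1; −1 → 0 = a.
The latitude characters are unchanged.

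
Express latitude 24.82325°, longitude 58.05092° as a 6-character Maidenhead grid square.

Add 180° to longitude and 90° to latitude: 238.0509, 114.8233.
Field (20°×10°, letters A–R): lon ⌊238.0509/20⌋ = 11 → L; lat ⌊114.8233/10⌋ = 11 → L.
Square (2°×1°, digits 0–9): lon ⌊18.0509/2⌋ = 9; lat ⌊4.8233/1⌋ = 4.
Subsquare (5′×2.5′, letters a–x): lon ⌊0.0509/0.0833333⌋ = 0 → a; lat ⌊0.8233/0.0416667⌋ = 19 → t.

LL94at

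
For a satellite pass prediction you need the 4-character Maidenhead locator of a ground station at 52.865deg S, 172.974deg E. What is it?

RD67

Shift to the Maidenhead origin (180°W, 90°S): lon 352.97, lat 37.13.
Field: lon ⌊352.97/20⌋ = 17 → R; lat ⌊37.13/10⌋ = 3 → D.
Square: lon ⌊12.97/2⌋ = 6; lat ⌊7.13/1⌋ = 7.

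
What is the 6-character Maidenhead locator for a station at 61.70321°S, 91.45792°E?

Add 180° to longitude and 90° to latitude: 271.4579, 28.2968.
Field (20°×10°, letters A–R): 271.4579/20 → 13 → N, 28.2968/10 → 2 → C; chars NC.
Square (2°×1°, digits 0–9): 11.4579/2 → 5, 8.2968/1 → 8; chars 58.
Subsquare (5′×2.5′, letters a–x): 1.4579/0.0833333 → 17 → r, 0.2968/0.0416667 → 7 → h; chars rh.

NC58rh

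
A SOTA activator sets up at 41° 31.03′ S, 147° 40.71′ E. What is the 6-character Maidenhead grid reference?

QE38ul

Offset from 180°W / 90°S: lon 327.6785°, lat 48.4828°.
Field (20°×10°, letters A–R): 327.6785/20 → 16 → Q, 48.4828/10 → 4 → E; chars QE.
Square (2°×1°, digits 0–9): 7.6785/2 → 3, 8.4828/1 → 8; chars 38.
Subsquare (5′×2.5′, letters a–x): 1.6785/0.0833333 → 20 → u, 0.4828/0.0416667 → 11 → l; chars ul.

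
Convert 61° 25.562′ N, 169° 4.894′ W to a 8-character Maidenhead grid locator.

AP51lk02

Add 180° to longitude and 90° to latitude: 10.91843, 151.42603.
Field: 10.91843/20 → 0 → A, 151.42603/10 → 15 → P; chars AP.
Square: 10.91843/2 → 5, 1.42603/1 → 1; chars 51.
Subsquare: 0.91843/0.0833333 → 11 → l, 0.42603/0.0416667 → 10 → k; chars lk.
Extended square: 0.00177/0.00833333 → 0, 0.00937/0.00416667 → 2; chars 02.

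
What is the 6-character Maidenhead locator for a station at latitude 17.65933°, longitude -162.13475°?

Add 180° to longitude and 90° to latitude: 17.8653, 107.6593.
Field: lon ⌊17.8653/20⌋ = 0 → A; lat ⌊107.6593/10⌋ = 10 → K.
Square: lon ⌊17.8653/2⌋ = 8; lat ⌊7.6593/1⌋ = 7.
Subsquare: lon ⌊1.8653/0.0833333⌋ = 22 → w; lat ⌊0.6593/0.0416667⌋ = 15 → p.

AK87wp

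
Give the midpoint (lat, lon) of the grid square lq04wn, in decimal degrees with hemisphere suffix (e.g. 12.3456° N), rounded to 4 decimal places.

74.5625° N, 41.8750° E

Field L=11, Q=16: +11·20° lon, +16·10° lat → SW at lon 40°, lat 70°.
Square 0, 4: +0·2° lon, +4·1° lat → SW at lon 40°, lat 74°.
Subsquare w=22, n=13: +22·0.0833333° lon, +13·0.0416667° lat → SW at lon 41.8333°, lat 74.5417°.
Cell spans 0.0833333° lon × 0.0416667° lat. Centre is SW corner plus half of each.
latitude 74.5625° N, longitude 41.8750° E.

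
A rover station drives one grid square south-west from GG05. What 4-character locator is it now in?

FG94

Longitude square 0; −1 → -1, wraps to 9, carry into field.
Longitude field G = 6; −1 → 5 = F.
Latitude square 5; −1 → 4.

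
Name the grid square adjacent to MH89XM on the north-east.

MH99an

Longitude subsquare x = 23; +1 → 24, wraps to 0 = a, carry into square.
Longitude square 8; +1 → 9.
Latitude subsquare m = 12; +1 → 13 = n.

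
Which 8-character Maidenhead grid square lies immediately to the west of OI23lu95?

OI23lu85

Longitude extended square 9; −1 → 8.
The latitude characters are unchanged.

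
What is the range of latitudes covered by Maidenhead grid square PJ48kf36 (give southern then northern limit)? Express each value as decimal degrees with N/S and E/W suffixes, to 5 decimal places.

8.23333° N, 8.23750° N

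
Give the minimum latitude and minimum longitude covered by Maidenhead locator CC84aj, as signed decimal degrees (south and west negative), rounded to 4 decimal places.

Field C=2, C=2: +2·20° lon, +2·10° lat → SW at lon -140°, lat -70°.
Square 8, 4: +8·2° lon, +4·1° lat → SW at lon -124°, lat -66°.
Subsquare a=0, j=9: +0·0.0833333° lon, +9·0.0416667° lat → SW at lon -124°, lat -65.625°.
latitude -65.6250, longitude -124.0000.

-65.6250, -124.0000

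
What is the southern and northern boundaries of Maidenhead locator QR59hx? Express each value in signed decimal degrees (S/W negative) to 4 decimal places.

Field Q=16, R=17: +16·20° lon, +17·10° lat → SW at lon 140°, lat 80°.
Square 5, 9: +5·2° lon, +9·1° lat → SW at lon 150°, lat 89°.
Subsquare h=7, x=23: +7·0.0833333° lon, +23·0.0416667° lat → SW at lon 150.583°, lat 89.9583°.
Cell spans 0.0833333° lon × 0.0416667° lat.
south 89.9583, north 90.0000.

89.9583, 90.0000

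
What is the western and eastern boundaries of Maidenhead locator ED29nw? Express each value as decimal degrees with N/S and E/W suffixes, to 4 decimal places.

Field E=4, D=3: +4·20° lon, +3·10° lat → SW at lon -100°, lat -60°.
Square 2, 9: +2·2° lon, +9·1° lat → SW at lon -96°, lat -51°.
Subsquare n=13, w=22: +13·0.0833333° lon, +22·0.0416667° lat → SW at lon -94.9167°, lat -50.0833°.
Cell spans 0.0833333° lon × 0.0416667° lat.
west 94.9167° W, east 94.8333° W.

94.9167° W, 94.8333° W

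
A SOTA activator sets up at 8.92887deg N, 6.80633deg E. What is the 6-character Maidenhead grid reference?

JJ38jw

Shift to the Maidenhead origin (180°W, 90°S): lon 186.8063, lat 98.9289.
Field: lon ⌊186.8063/20⌋ = 9 → J; lat ⌊98.9289/10⌋ = 9 → J.
Square: lon ⌊6.8063/2⌋ = 3; lat ⌊8.9289/1⌋ = 8.
Subsquare: lon ⌊0.8063/0.0833333⌋ = 9 → j; lat ⌊0.9289/0.0416667⌋ = 22 → w.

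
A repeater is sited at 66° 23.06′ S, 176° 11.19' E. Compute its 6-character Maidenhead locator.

Offset from 180°W / 90°S: lon 356.1865°, lat 23.6157°.
Field (20°×10°, letters A–R): lon ⌊356.1865/20⌋ = 17 → R; lat ⌊23.6157/10⌋ = 2 → C.
Square (2°×1°, digits 0–9): lon ⌊16.1865/2⌋ = 8; lat ⌊3.6157/1⌋ = 3.
Subsquare (5′×2.5′, letters a–x): lon ⌊0.1865/0.0833333⌋ = 2 → c; lat ⌊0.6157/0.0416667⌋ = 14 → o.

RC83co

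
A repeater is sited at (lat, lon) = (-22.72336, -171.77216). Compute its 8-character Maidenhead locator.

AG47cg76

Offset from 180°W / 90°S: lon 8.22784°, lat 67.27664°.
Field: 8.22784/20 → 0 → A, 67.27664/10 → 6 → G; chars AG.
Square: 8.22784/2 → 4, 7.27664/1 → 7; chars 47.
Subsquare: 0.22784/0.0833333 → 2 → c, 0.27664/0.0416667 → 6 → g; chars cg.
Extended square: 0.06117/0.00833333 → 7, 0.02664/0.00416667 → 6; chars 76.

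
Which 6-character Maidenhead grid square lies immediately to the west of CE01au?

Longitude subsquare a = 0; −1 → -1, wraps to 23 = x, carry into square.
Longitude square 0; −1 → -1, wraps to 9, carry into field.
Longitude field C = 2; −1 → 1 = B.
The latitude characters are unchanged.

BE91xu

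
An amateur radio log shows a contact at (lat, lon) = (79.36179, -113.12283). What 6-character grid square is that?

DQ39ki

Offset from 180°W / 90°S: lon 66.8772°, lat 169.3618°.
Field (20°×10°, letters A–R): 66.8772/20 → 3 → D, 169.3618/10 → 16 → Q; chars DQ.
Square (2°×1°, digits 0–9): 6.8772/2 → 3, 9.3618/1 → 9; chars 39.
Subsquare (5′×2.5′, letters a–x): 0.8772/0.0833333 → 10 → k, 0.3618/0.0416667 → 8 → i; chars ki.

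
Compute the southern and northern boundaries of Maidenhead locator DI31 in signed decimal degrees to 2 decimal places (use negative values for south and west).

-9.00, -8.00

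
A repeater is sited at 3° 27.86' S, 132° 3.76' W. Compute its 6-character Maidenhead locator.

CI36xm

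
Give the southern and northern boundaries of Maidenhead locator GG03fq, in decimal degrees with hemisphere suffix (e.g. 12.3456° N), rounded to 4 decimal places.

26.3333° S, 26.2917° S

Field G=6, G=6: +6·20° lon, +6·10° lat → SW at lon -60°, lat -30°.
Square 0, 3: +0·2° lon, +3·1° lat → SW at lon -60°, lat -27°.
Subsquare f=5, q=16: +5·0.0833333° lon, +16·0.0416667° lat → SW at lon -59.5833°, lat -26.3333°.
Cell spans 0.0833333° lon × 0.0416667° lat.
south 26.3333° S, north 26.2917° S.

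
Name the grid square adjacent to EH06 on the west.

DH96

Longitude square 0; −1 → -1, wraps to 9, carry into field.
Longitude field E = 4; −1 → 3 = D.
The latitude characters are unchanged.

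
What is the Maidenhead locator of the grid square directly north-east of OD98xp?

PD08aq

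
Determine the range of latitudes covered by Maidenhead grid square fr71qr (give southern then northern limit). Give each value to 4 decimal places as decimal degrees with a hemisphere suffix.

81.7083° N, 81.7500° N

Field F=5, R=17: +5·20° lon, +17·10° lat → SW at lon -80°, lat 80°.
Square 7, 1: +7·2° lon, +1·1° lat → SW at lon -66°, lat 81°.
Subsquare q=16, r=17: +16·0.0833333° lon, +17·0.0416667° lat → SW at lon -64.6667°, lat 81.7083°.
Cell spans 0.0833333° lon × 0.0416667° lat.
south 81.7083° N, north 81.7500° N.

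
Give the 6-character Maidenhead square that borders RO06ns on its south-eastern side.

RO06or

Longitude subsquare n = 13; +1 → 14 = o.
Latitude subsquare s = 18; −1 → 17 = r.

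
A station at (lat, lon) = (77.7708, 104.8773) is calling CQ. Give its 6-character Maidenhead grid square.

Add 180° to longitude and 90° to latitude: 284.8773, 167.7708.
Field: lon ⌊284.8773/20⌋ = 14 → O; lat ⌊167.7708/10⌋ = 16 → Q.
Square: lon ⌊4.8773/2⌋ = 2; lat ⌊7.7708/1⌋ = 7.
Subsquare: lon ⌊0.8773/0.0833333⌋ = 10 → k; lat ⌊0.7708/0.0416667⌋ = 18 → s.

OQ27ks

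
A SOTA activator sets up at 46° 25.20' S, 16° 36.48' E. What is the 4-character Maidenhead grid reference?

JE83

Shift to the Maidenhead origin (180°W, 90°S): lon 196.61, lat 43.58.
Field (20°×10°, letters A–R): lon ⌊196.61/20⌋ = 9 → J; lat ⌊43.58/10⌋ = 4 → E.
Square (2°×1°, digits 0–9): lon ⌊16.61/2⌋ = 8; lat ⌊3.58/1⌋ = 3.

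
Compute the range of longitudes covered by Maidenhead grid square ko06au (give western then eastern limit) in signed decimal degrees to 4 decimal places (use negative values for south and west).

20.0000, 20.0833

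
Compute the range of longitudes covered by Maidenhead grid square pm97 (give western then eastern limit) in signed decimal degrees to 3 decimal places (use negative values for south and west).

138.000, 140.000

Field P=15, M=12: +15·20° lon, +12·10° lat → SW at lon 120°, lat 30°.
Square 9, 7: +9·2° lon, +7·1° lat → SW at lon 138°, lat 37°.
Cell spans 2° lon × 1° lat.
west 138.000, east 140.000.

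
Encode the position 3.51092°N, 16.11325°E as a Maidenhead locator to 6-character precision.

JJ83bm

Offset from 180°W / 90°S: lon 196.1132°, lat 93.5109°.
Field: lon ⌊196.1132/20⌋ = 9 → J; lat ⌊93.5109/10⌋ = 9 → J.
Square: lon ⌊16.1132/2⌋ = 8; lat ⌊3.5109/1⌋ = 3.
Subsquare: lon ⌊0.1132/0.0833333⌋ = 1 → b; lat ⌊0.5109/0.0416667⌋ = 12 → m.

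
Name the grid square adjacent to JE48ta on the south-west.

JE47sx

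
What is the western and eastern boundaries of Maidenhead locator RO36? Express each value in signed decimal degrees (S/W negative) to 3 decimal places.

166.000, 168.000

Field R=17, O=14: +17·20° lon, +14·10° lat → SW at lon 160°, lat 50°.
Square 3, 6: +3·2° lon, +6·1° lat → SW at lon 166°, lat 56°.
Cell spans 2° lon × 1° lat.
west 166.000, east 168.000.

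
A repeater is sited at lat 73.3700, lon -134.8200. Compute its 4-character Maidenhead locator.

CQ23

Offset from 180°W / 90°S: lon 45.18°, lat 163.37°.
Field: 45.18/20 → 2 → C, 163.37/10 → 16 → Q; chars CQ.
Square: 5.18/2 → 2, 3.37/1 → 3; chars 23.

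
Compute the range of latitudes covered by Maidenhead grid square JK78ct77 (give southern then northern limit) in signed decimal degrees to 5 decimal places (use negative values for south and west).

Field J=9, K=10: +9·20° lon, +10·10° lat → SW at lon 0°, lat 10°.
Square 7, 8: +7·2° lon, +8·1° lat → SW at lon 14°, lat 18°.
Subsquare c=2, t=19: +2·0.0833333° lon, +19·0.0416667° lat → SW at lon 14.1667°, lat 18.7917°.
Extended square 7, 7: +7·0.00833333° lon, +7·0.00416667° lat → SW at lon 14.225°, lat 18.8208°.
Cell spans 0.00833333° lon × 0.00416667° lat.
south 18.82083, north 18.82500.

18.82083, 18.82500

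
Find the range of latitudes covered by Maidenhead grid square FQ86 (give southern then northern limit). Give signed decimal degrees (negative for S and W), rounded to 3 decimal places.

76.000, 77.000

Field F=5, Q=16: +5·20° lon, +16·10° lat → SW at lon -80°, lat 70°.
Square 8, 6: +8·2° lon, +6·1° lat → SW at lon -64°, lat 76°.
Cell spans 2° lon × 1° lat.
south 76.000, north 77.000.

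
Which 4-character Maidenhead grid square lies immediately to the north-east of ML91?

Longitude square 9; +1 → 10, wraps to 0, carry into field.
Longitude field M = 12; +1 → 13 = N.
Latitude square 1; +1 → 2.

NL02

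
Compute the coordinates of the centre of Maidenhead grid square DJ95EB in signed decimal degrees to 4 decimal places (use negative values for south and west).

5.0625, -101.6250

Field D=3, J=9: +3·20° lon, +9·10° lat → SW at lon -120°, lat 0°.
Square 9, 5: +9·2° lon, +5·1° lat → SW at lon -102°, lat 5°.
Subsquare e=4, b=1: +4·0.0833333° lon, +1·0.0416667° lat → SW at lon -101.667°, lat 5.04167°.
Cell spans 0.0833333° lon × 0.0416667° lat. Centre is SW corner plus half of each.
latitude 5.0625, longitude -101.6250.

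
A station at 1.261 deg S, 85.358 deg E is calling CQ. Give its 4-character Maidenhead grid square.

NI28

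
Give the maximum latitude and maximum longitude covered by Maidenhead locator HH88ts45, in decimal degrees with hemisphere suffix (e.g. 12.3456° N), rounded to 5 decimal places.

Field H=7, H=7: +7·20° lon, +7·10° lat → SW at lon -40°, lat -20°.
Square 8, 8: +8·2° lon, +8·1° lat → SW at lon -24°, lat -12°.
Subsquare t=19, s=18: +19·0.0833333° lon, +18·0.0416667° lat → SW at lon -22.4167°, lat -11.25°.
Extended square 4, 5: +4·0.00833333° lon, +5·0.00416667° lat → SW at lon -22.3833°, lat -11.2292°.
Cell spans 0.00833333° lon × 0.00416667° lat. NE corner is SW corner plus one full cell.
latitude 11.22500° S, longitude 22.37500° W.

11.22500° S, 22.37500° W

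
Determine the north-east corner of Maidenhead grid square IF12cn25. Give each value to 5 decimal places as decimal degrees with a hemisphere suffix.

37.43333° S, 17.80833° W

Field I=8, F=5: +8·20° lon, +5·10° lat → SW at lon -20°, lat -40°.
Square 1, 2: +1·2° lon, +2·1° lat → SW at lon -18°, lat -38°.
Subsquare c=2, n=13: +2·0.0833333° lon, +13·0.0416667° lat → SW at lon -17.8333°, lat -37.4583°.
Extended square 2, 5: +2·0.00833333° lon, +5·0.00416667° lat → SW at lon -17.8167°, lat -37.4375°.
Cell spans 0.00833333° lon × 0.00416667° lat. NE corner is SW corner plus one full cell.
latitude 37.43333° S, longitude 17.80833° W.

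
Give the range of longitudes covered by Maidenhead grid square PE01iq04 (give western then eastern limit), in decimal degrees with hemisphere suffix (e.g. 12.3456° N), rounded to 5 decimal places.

Field P=15, E=4: +15·20° lon, +4·10° lat → SW at lon 120°, lat -50°.
Square 0, 1: +0·2° lon, +1·1° lat → SW at lon 120°, lat -49°.
Subsquare i=8, q=16: +8·0.0833333° lon, +16·0.0416667° lat → SW at lon 120.667°, lat -48.3333°.
Extended square 0, 4: +0·0.00833333° lon, +4·0.00416667° lat → SW at lon 120.667°, lat -48.3167°.
Cell spans 0.00833333° lon × 0.00416667° lat.
west 120.66667° E, east 120.67500° E.

120.66667° E, 120.67500° E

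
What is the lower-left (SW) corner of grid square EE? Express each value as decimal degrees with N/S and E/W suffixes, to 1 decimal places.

Field E=4, E=4: +4·20° lon, +4·10° lat → SW at lon -100°, lat -50°.
latitude 50.0° S, longitude 100.0° W.

50.0° S, 100.0° W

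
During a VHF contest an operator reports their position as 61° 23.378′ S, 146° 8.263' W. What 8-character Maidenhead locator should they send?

BC68wo36

Shift to the Maidenhead origin (180°W, 90°S): lon 33.86228, lat 28.61037.
Field (20°×10°, letters A–R): lon ⌊33.86228/20⌋ = 1 → B; lat ⌊28.61037/10⌋ = 2 → C.
Square (2°×1°, digits 0–9): lon ⌊13.86228/2⌋ = 6; lat ⌊8.61037/1⌋ = 8.
Subsquare (5′×2.5′, letters a–x): lon ⌊1.86228/0.0833333⌋ = 22 → w; lat ⌊0.61037/0.0416667⌋ = 14 → o.
Extended square (30″×15″, digits 0–9): lon ⌊0.02895/0.00833333⌋ = 3; lat ⌊0.02703/0.00416667⌋ = 6.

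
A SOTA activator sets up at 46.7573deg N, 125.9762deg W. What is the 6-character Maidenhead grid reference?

CN76as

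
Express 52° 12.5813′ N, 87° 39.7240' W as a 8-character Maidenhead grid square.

Add 180° to longitude and 90° to latitude: 92.33793, 142.20969.
Field: 92.33793/20 → 4 → E, 142.20969/10 → 14 → O; chars EO.
Square: 12.33793/2 → 6, 2.20969/1 → 2; chars 62.
Subsquare: 0.33793/0.0833333 → 4 → e, 0.20969/0.0416667 → 5 → f; chars ef.
Extended square: 0.00460/0.00833333 → 0, 0.00135/0.00416667 → 0; chars 00.

EO62ef00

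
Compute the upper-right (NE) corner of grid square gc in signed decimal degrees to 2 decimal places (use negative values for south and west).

-60.00, -40.00

Field G=6, C=2: +6·20° lon, +2·10° lat → SW at lon -60°, lat -70°.
Cell spans 20° lon × 10° lat. NE corner is SW corner plus one full cell.
latitude -60.00, longitude -40.00.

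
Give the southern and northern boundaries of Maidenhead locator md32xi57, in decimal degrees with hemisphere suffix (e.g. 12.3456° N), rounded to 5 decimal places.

57.63750° S, 57.63333° S

Field M=12, D=3: +12·20° lon, +3·10° lat → SW at lon 60°, lat -60°.
Square 3, 2: +3·2° lon, +2·1° lat → SW at lon 66°, lat -58°.
Subsquare x=23, i=8: +23·0.0833333° lon, +8·0.0416667° lat → SW at lon 67.9167°, lat -57.6667°.
Extended square 5, 7: +5·0.00833333° lon, +7·0.00416667° lat → SW at lon 67.9583°, lat -57.6375°.
Cell spans 0.00833333° lon × 0.00416667° lat.
south 57.63750° S, north 57.63333° S.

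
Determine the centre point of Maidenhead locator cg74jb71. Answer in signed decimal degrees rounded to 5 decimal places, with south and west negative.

-25.95208, -125.18750

Field C=2, G=6: +2·20° lon, +6·10° lat → SW at lon -140°, lat -30°.
Square 7, 4: +7·2° lon, +4·1° lat → SW at lon -126°, lat -26°.
Subsquare j=9, b=1: +9·0.0833333° lon, +1·0.0416667° lat → SW at lon -125.25°, lat -25.9583°.
Extended square 7, 1: +7·0.00833333° lon, +1·0.00416667° lat → SW at lon -125.192°, lat -25.9542°.
Cell spans 0.00833333° lon × 0.00416667° lat. Centre is SW corner plus half of each.
latitude -25.95208, longitude -125.18750.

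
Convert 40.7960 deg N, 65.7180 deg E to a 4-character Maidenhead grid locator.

Add 180° to longitude and 90° to latitude: 245.72, 130.80.
Field: 245.72/20 → 12 → M, 130.80/10 → 13 → N; chars MN.
Square: 5.72/2 → 2, 0.80/1 → 0; chars 20.

MN20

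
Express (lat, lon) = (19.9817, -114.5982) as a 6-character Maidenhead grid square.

Offset from 180°W / 90°S: lon 65.4018°, lat 109.9817°.
Field (20°×10°, letters A–R): 65.4018/20 → 3 → D, 109.9817/10 → 10 → K; chars DK.
Square (2°×1°, digits 0–9): 5.4018/2 → 2, 9.9817/1 → 9; chars 29.
Subsquare (5′×2.5′, letters a–x): 1.4018/0.0833333 → 16 → q, 0.9817/0.0416667 → 23 → x; chars qx.

DK29qx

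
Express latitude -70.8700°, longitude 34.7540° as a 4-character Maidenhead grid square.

KB79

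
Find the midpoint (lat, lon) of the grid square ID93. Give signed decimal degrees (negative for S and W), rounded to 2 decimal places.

-56.50, -1.00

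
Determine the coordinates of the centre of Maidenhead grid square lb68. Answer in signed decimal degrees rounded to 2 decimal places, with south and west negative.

-71.50, 53.00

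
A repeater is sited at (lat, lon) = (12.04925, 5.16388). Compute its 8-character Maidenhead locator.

JK22nb91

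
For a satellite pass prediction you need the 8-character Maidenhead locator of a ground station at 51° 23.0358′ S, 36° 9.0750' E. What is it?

KD88bo87

Offset from 180°W / 90°S: lon 216.15125°, lat 38.61607°.
Field: 216.15125/20 → 10 → K, 38.61607/10 → 3 → D; chars KD.
Square: 16.15125/2 → 8, 8.61607/1 → 8; chars 88.
Subsquare: 0.15125/0.0833333 → 1 → b, 0.61607/0.0416667 → 14 → o; chars bo.
Extended square: 0.06792/0.00833333 → 8, 0.03274/0.00416667 → 7; chars 87.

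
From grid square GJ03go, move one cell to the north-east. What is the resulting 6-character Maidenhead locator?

GJ03hp

Longitude subsquare g = 6; +1 → 7 = h.
Latitude subsquare o = 14; +1 → 15 = p.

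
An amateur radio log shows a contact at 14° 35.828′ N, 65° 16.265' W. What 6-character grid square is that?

Add 180° to longitude and 90° to latitude: 114.7289, 104.5971.
Field: 114.7289/20 → 5 → F, 104.5971/10 → 10 → K; chars FK.
Square: 14.7289/2 → 7, 4.5971/1 → 4; chars 74.
Subsquare: 0.7289/0.0833333 → 8 → i, 0.5971/0.0416667 → 14 → o; chars io.

FK74io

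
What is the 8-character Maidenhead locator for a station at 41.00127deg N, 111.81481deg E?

ON51va70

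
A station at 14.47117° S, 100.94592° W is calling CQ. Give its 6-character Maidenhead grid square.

Offset from 180°W / 90°S: lon 79.0541°, lat 75.5288°.
Field (20°×10°, letters A–R): lon ⌊79.0541/20⌋ = 3 → D; lat ⌊75.5288/10⌋ = 7 → H.
Square (2°×1°, digits 0–9): lon ⌊19.0541/2⌋ = 9; lat ⌊5.5288/1⌋ = 5.
Subsquare (5′×2.5′, letters a–x): lon ⌊1.0541/0.0833333⌋ = 12 → m; lat ⌊0.5288/0.0416667⌋ = 12 → m.

DH95mm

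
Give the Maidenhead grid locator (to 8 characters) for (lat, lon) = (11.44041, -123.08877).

CK81kk95

Add 180° to longitude and 90° to latitude: 56.91123, 101.44041.
Field: 56.91123/20 → 2 → C, 101.44041/10 → 10 → K; chars CK.
Square: 16.91123/2 → 8, 1.44041/1 → 1; chars 81.
Subsquare: 0.91123/0.0833333 → 10 → k, 0.44041/0.0416667 → 10 → k; chars kk.
Extended square: 0.07790/0.00833333 → 9, 0.02374/0.00416667 → 5; chars 95.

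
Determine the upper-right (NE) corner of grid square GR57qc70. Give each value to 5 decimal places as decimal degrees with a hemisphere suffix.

87.08750° N, 48.60000° W

Field G=6, R=17: +6·20° lon, +17·10° lat → SW at lon -60°, lat 80°.
Square 5, 7: +5·2° lon, +7·1° lat → SW at lon -50°, lat 87°.
Subsquare q=16, c=2: +16·0.0833333° lon, +2·0.0416667° lat → SW at lon -48.6667°, lat 87.0833°.
Extended square 7, 0: +7·0.00833333° lon, +0·0.00416667° lat → SW at lon -48.6083°, lat 87.0833°.
Cell spans 0.00833333° lon × 0.00416667° lat. NE corner is SW corner plus one full cell.
latitude 87.08750° N, longitude 48.60000° W.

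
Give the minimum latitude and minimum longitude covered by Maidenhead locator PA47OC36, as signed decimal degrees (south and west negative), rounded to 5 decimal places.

Field P=15, A=0: +15·20° lon, +0·10° lat → SW at lon 120°, lat -90°.
Square 4, 7: +4·2° lon, +7·1° lat → SW at lon 128°, lat -83°.
Subsquare o=14, c=2: +14·0.0833333° lon, +2·0.0416667° lat → SW at lon 129.167°, lat -82.9167°.
Extended square 3, 6: +3·0.00833333° lon, +6·0.00416667° lat → SW at lon 129.192°, lat -82.8917°.
latitude -82.89167, longitude 129.19167.

-82.89167, 129.19167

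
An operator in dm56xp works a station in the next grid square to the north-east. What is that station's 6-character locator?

Longitude subsquare x = 23; +1 → 24, wraps to 0 = a, carry into square.
Longitude square 5; +1 → 6.
Latitude subsquare p = 15; +1 → 16 = q.

DM66aq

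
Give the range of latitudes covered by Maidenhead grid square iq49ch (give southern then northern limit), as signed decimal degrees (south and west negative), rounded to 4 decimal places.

79.2917, 79.3333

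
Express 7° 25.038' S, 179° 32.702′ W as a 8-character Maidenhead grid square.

Add 180° to longitude and 90° to latitude: 0.45497, 82.58270.
Field: lon ⌊0.45497/20⌋ = 0 → A; lat ⌊82.58270/10⌋ = 8 → I.
Square: lon ⌊0.45497/2⌋ = 0; lat ⌊2.58270/1⌋ = 2.
Subsquare: lon ⌊0.45497/0.0833333⌋ = 5 → f; lat ⌊0.58270/0.0416667⌋ = 13 → n.
Extended square: lon ⌊0.03830/0.00833333⌋ = 4; lat ⌊0.04103/0.00416667⌋ = 9.

AI02fn49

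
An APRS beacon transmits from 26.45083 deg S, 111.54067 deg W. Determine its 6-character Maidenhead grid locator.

DG43fn

Shift to the Maidenhead origin (180°W, 90°S): lon 68.4593, lat 63.5492.
Field: 68.4593/20 → 3 → D, 63.5492/10 → 6 → G; chars DG.
Square: 8.4593/2 → 4, 3.5492/1 → 3; chars 43.
Subsquare: 0.4593/0.0833333 → 5 → f, 0.5492/0.0416667 → 13 → n; chars fn.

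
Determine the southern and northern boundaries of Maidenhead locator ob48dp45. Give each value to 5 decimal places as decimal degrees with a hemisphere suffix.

Field O=14, B=1: +14·20° lon, +1·10° lat → SW at lon 100°, lat -80°.
Square 4, 8: +4·2° lon, +8·1° lat → SW at lon 108°, lat -72°.
Subsquare d=3, p=15: +3·0.0833333° lon, +15·0.0416667° lat → SW at lon 108.25°, lat -71.375°.
Extended square 4, 5: +4·0.00833333° lon, +5·0.00416667° lat → SW at lon 108.283°, lat -71.3542°.
Cell spans 0.00833333° lon × 0.00416667° lat.
south 71.35417° S, north 71.35000° S.

71.35417° S, 71.35000° S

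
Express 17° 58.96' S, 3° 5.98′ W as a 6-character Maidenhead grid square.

Add 180° to longitude and 90° to latitude: 176.9003, 72.0173.
Field: 176.9003/20 → 8 → I, 72.0173/10 → 7 → H; chars IH.
Square: 16.9003/2 → 8, 2.0173/1 → 2; chars 82.
Subsquare: 0.9003/0.0833333 → 10 → k, 0.0173/0.0416667 → 0 → a; chars ka.

IH82ka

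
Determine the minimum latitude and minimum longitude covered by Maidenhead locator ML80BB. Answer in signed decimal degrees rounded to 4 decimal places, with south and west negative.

20.0417, 76.0833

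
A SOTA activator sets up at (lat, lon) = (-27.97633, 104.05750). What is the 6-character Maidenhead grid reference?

OG22aa

Shift to the Maidenhead origin (180°W, 90°S): lon 284.0575, lat 62.0237.
Field: lon ⌊284.0575/20⌋ = 14 → O; lat ⌊62.0237/10⌋ = 6 → G.
Square: lon ⌊4.0575/2⌋ = 2; lat ⌊2.0237/1⌋ = 2.
Subsquare: lon ⌊0.0575/0.0833333⌋ = 0 → a; lat ⌊0.0237/0.0416667⌋ = 0 → a.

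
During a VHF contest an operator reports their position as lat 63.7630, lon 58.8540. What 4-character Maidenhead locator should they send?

LP93

Shift to the Maidenhead origin (180°W, 90°S): lon 238.85, lat 153.76.
Field: 238.85/20 → 11 → L, 153.76/10 → 15 → P; chars LP.
Square: 18.85/2 → 9, 3.76/1 → 3; chars 93.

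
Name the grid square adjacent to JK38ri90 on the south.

Latitude extended square 0; −1 → -1, wraps to 9, carry into subsquare.
Latitude subsquare i = 8; −1 → 7 = h.
The longitude characters are unchanged.

JK38rh99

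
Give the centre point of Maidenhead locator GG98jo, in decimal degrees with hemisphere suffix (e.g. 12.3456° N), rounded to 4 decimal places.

21.3958° S, 41.2083° W

Field G=6, G=6: +6·20° lon, +6·10° lat → SW at lon -60°, lat -30°.
Square 9, 8: +9·2° lon, +8·1° lat → SW at lon -42°, lat -22°.
Subsquare j=9, o=14: +9·0.0833333° lon, +14·0.0416667° lat → SW at lon -41.25°, lat -21.4167°.
Cell spans 0.0833333° lon × 0.0416667° lat. Centre is SW corner plus half of each.
latitude 21.3958° S, longitude 41.2083° W.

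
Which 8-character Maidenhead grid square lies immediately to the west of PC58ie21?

PC58ie11

Longitude extended square 2; −1 → 1.
The latitude characters are unchanged.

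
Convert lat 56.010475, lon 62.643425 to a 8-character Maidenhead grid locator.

MO16ha72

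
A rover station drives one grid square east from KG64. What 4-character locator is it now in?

KG74

Longitude square 6; +1 → 7.
The latitude characters are unchanged.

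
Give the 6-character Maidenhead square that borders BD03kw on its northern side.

BD03kx

Latitude subsquare w = 22; +1 → 23 = x.
The longitude characters are unchanged.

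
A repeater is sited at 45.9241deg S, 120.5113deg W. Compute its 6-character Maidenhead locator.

CE94rb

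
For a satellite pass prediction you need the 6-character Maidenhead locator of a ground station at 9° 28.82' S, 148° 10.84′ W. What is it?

BI50vm

Shift to the Maidenhead origin (180°W, 90°S): lon 31.8193, lat 80.5197.
Field: lon ⌊31.8193/20⌋ = 1 → B; lat ⌊80.5197/10⌋ = 8 → I.
Square: lon ⌊11.8193/2⌋ = 5; lat ⌊0.5197/1⌋ = 0.
Subsquare: lon ⌊1.8193/0.0833333⌋ = 21 → v; lat ⌊0.5197/0.0416667⌋ = 12 → m.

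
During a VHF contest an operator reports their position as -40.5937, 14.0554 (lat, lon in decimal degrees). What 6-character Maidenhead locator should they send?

JE79aj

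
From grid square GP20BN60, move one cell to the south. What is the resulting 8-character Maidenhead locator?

Latitude extended square 0; −1 → -1, wraps to 9, carry into subsquare.
Latitude subsquare n = 13; −1 → 12 = m.
The longitude characters are unchanged.

GP20bm69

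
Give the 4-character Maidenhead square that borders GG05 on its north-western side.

FG96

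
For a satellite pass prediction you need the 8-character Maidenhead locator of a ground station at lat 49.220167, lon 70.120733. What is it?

Offset from 180°W / 90°S: lon 250.12073°, lat 139.22017°.
Field: lon ⌊250.12073/20⌋ = 12 → M; lat ⌊139.22017/10⌋ = 13 → N.
Square: lon ⌊10.12073/2⌋ = 5; lat ⌊9.22017/1⌋ = 9.
Subsquare: lon ⌊0.12073/0.0833333⌋ = 1 → b; lat ⌊0.22017/0.0416667⌋ = 5 → f.
Extended square: lon ⌊0.03740/0.00833333⌋ = 4; lat ⌊0.01183/0.00416667⌋ = 2.

MN59bf42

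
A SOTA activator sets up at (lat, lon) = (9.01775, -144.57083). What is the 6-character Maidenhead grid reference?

BJ79ra

Add 180° to longitude and 90° to latitude: 35.4292, 99.0178.
Field: 35.4292/20 → 1 → B, 99.0178/10 → 9 → J; chars BJ.
Square: 15.4292/2 → 7, 9.0178/1 → 9; chars 79.
Subsquare: 1.4292/0.0833333 → 17 → r, 0.0178/0.0416667 → 0 → a; chars ra.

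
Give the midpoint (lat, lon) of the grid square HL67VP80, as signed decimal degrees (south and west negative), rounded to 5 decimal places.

Field H=7, L=11: +7·20° lon, +11·10° lat → SW at lon -40°, lat 20°.
Square 6, 7: +6·2° lon, +7·1° lat → SW at lon -28°, lat 27°.
Subsquare v=21, p=15: +21·0.0833333° lon, +15·0.0416667° lat → SW at lon -26.25°, lat 27.625°.
Extended square 8, 0: +8·0.00833333° lon, +0·0.00416667° lat → SW at lon -26.1833°, lat 27.625°.
Cell spans 0.00833333° lon × 0.00416667° lat. Centre is SW corner plus half of each.
latitude 27.62708, longitude -26.17917.

27.62708, -26.17917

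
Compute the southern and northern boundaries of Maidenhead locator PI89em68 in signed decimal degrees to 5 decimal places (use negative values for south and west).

-0.46667, -0.46250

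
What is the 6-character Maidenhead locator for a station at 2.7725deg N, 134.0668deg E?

PJ72as

Offset from 180°W / 90°S: lon 314.0668°, lat 92.7725°.
Field: lon ⌊314.0668/20⌋ = 15 → P; lat ⌊92.7725/10⌋ = 9 → J.
Square: lon ⌊14.0668/2⌋ = 7; lat ⌊2.7725/1⌋ = 2.
Subsquare: lon ⌊0.0668/0.0833333⌋ = 0 → a; lat ⌊0.7725/0.0416667⌋ = 18 → s.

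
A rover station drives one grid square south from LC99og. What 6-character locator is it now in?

Latitude subsquare g = 6; −1 → 5 = f.
The longitude characters are unchanged.

LC99of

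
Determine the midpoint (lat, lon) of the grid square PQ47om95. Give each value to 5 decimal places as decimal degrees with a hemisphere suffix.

77.52292° N, 129.24583° E

Field P=15, Q=16: +15·20° lon, +16·10° lat → SW at lon 120°, lat 70°.
Square 4, 7: +4·2° lon, +7·1° lat → SW at lon 128°, lat 77°.
Subsquare o=14, m=12: +14·0.0833333° lon, +12·0.0416667° lat → SW at lon 129.167°, lat 77.5°.
Extended square 9, 5: +9·0.00833333° lon, +5·0.00416667° lat → SW at lon 129.242°, lat 77.5208°.
Cell spans 0.00833333° lon × 0.00416667° lat. Centre is SW corner plus half of each.
latitude 77.52292° N, longitude 129.24583° E.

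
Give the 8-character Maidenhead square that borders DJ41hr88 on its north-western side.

DJ41hr79

Longitude extended square 8; −1 → 7.
Latitude extended square 8; +1 → 9.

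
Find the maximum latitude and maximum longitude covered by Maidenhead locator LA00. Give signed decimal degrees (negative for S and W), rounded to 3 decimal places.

-89.000, 42.000

Field L=11, A=0: +11·20° lon, +0·10° lat → SW at lon 40°, lat -90°.
Square 0, 0: +0·2° lon, +0·1° lat → SW at lon 40°, lat -90°.
Cell spans 2° lon × 1° lat. NE corner is SW corner plus one full cell.
latitude -89.000, longitude 42.000.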